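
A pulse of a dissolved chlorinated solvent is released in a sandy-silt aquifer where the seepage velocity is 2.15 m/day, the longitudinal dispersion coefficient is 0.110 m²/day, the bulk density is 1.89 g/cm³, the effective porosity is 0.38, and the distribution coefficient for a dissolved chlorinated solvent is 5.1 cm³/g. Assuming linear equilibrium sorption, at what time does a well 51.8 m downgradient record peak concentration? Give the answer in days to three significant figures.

Retardation factor R = 1 + ρ_b·K_d/n = 1 + 1.89 × 5.1/0.38 = 26.37.
Sorption retards both mechanisms: v_R = v/R = 0.08153 m/day, D_R = D/R = 0.004171 m²/day.
Peak time from v_R²t² + 2D_R t − x² = 0: t = (√(D_R² + v_R²x²) − D_R)/v_R².
√(D_R² + v_R²x²) = √(0.004171² + 0.08153² × 51.8²) = 4.223; v_R² = 0.006647.
t = (4.223 − 0.004171)/0.006647 = 635 days.

635 days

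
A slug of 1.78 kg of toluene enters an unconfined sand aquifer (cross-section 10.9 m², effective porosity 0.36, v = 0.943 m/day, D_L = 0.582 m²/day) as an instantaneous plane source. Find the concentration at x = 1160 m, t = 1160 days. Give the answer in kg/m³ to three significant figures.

0.000976 kg/m³

For an instantaneous plane source, C(x,t) = M/(n_e·A·√(4πDt)) · exp(−(x−vt)²/(4Dt)), with n_e·A the pore (flow) area.
Plume center vt = 0.943 × 1160 = 1093.88 m, so the well at 1160 m is 66.12 m downgradient of the peak.
√(4πDt) = 92.11 m, giving peak height M/(n_e·A·√(4πDt)) = 1.78/(0.36 × 10.9 × 92.11) = 0.004925 kg/m³.
(x−vt)²/(4Dt) = (66.12)²/(4 × 0.582 × 1160) = 1.619; exp(−1.619) = 0.1981.
C = 0.004925 × 0.1981 = 0.000976 kg/m³.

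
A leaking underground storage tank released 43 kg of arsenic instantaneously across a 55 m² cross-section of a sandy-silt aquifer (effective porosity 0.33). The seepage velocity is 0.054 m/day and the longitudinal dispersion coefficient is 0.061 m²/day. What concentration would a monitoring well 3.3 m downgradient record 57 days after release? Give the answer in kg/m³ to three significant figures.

For an instantaneous plane source, C(x,t) = M/(n_e·A·√(4πDt)) · exp(−(x−vt)²/(4Dt)), with n_e·A the pore (flow) area.
Plume center vt = 0.054 × 57 = 3.078 m, so the well at 3.3 m is 0.222 m downgradient of the peak.
√(4πDt) = 6.610 m, giving peak height M/(n_e·A·√(4πDt)) = 43/(0.33 × 55 × 6.610) = 0.3584 kg/m³.
(x−vt)²/(4Dt) = (0.222)²/(4 × 0.061 × 57) = 0.003544; exp(−0.003544) = 0.9965.
C = 0.3584 × 0.9965 = 0.357 kg/m³.

0.357 kg/m³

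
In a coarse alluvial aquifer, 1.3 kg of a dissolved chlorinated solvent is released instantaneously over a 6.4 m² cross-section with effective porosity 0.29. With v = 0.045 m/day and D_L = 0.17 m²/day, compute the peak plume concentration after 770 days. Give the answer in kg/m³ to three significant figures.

0.0173 kg/m³

The peak of an instantaneous 1D plume sits at x = vt; there the Gaussian factor is 1 and C_max = M/(n_e·A·√(4πDt)), where n_e·A is the pore area the mass is dissolved in.
√(4πDt) = √(4π × 0.17 × 770) = 40.56 m, so C_max = 1.3/(0.29 × 6.4 × 40.56) = 0.0173 kg/m³.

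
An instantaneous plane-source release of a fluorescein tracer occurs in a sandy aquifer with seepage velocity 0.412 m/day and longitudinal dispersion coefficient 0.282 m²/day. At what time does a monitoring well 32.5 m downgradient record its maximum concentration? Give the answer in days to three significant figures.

77.2 days

For the 1D instantaneous-source solution, setting ∂C/∂t = 0 at fixed x gives v²t² + 2Dt − x² = 0, so t = (√(D² + v²x²) − D)/v².
√(D² + v²x²) = √(0.282² + 0.412² × 32.5²) = 13.39; v² = 0.169744.
t = (13.39 − 0.282)/0.169744 = 77.2 days (vs. the pure-advection estimate x/v = 78.9 d).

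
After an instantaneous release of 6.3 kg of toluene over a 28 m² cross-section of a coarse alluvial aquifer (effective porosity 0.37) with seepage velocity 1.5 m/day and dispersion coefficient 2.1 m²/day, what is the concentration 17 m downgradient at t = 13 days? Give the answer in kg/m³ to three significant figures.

0.0310 kg/m³

For an instantaneous plane source, C(x,t) = M/(n_e·A·√(4πDt)) · exp(−(x−vt)²/(4Dt)), with n_e·A the pore (flow) area.
Plume center vt = 1.5 × 13 = 19.5 m, so the well at 17 m is 2.5 m upgradient of the peak.
√(4πDt) = 18.52 m, giving peak height M/(n_e·A·√(4πDt)) = 6.3/(0.37 × 28 × 18.52) = 0.03284 kg/m³.
(x−vt)²/(4Dt) = (-2.5)²/(4 × 2.1 × 13) = 0.05723; exp(−0.05723) = 0.9444.
C = 0.03284 × 0.9444 = 0.0310 kg/m³.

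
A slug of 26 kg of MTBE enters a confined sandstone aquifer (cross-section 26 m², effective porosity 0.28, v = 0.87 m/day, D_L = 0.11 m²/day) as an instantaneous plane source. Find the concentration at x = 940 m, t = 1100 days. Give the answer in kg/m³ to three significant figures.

For an instantaneous plane source, C(x,t) = M/(n_e·A·√(4πDt)) · exp(−(x−vt)²/(4Dt)), with n_e·A the pore (flow) area.
Plume center vt = 0.87 × 1100 = 957 m, so the well at 940 m is 17 m upgradient of the peak.
√(4πDt) = 38.99 m, giving peak height M/(n_e·A·√(4πDt)) = 26/(0.28 × 26 × 38.99) = 0.09160 kg/m³.
(x−vt)²/(4Dt) = (-17)²/(4 × 0.11 × 1100) = 0.5971; exp(−0.5971) = 0.5504.
C = 0.09160 × 0.5504 = 0.0504 kg/m³.

0.0504 kg/m³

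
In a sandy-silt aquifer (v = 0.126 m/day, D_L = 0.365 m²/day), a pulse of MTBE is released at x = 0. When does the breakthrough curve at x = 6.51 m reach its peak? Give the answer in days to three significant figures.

33.6 days

For the 1D instantaneous-source solution, setting ∂C/∂t = 0 at fixed x gives v²t² + 2Dt − x² = 0, so t = (√(D² + v²x²) − D)/v².
√(D² + v²x²) = √(0.365² + 0.126² × 6.51²) = 0.8978; v² = 0.015876.
t = (0.8978 − 0.365)/0.015876 = 33.6 days (vs. the pure-advection estimate x/v = 51.7 d).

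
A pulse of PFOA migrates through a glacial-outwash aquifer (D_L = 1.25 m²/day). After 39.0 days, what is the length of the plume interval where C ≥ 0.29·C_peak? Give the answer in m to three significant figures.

The plume is Gaussian with σ = √(2Dt) = √(2 × 1.25 × 39.0) = 9.874 m.
C/C_peak = exp(−Δx²/(2σ²)) = 0.29 ⇒ Δx = σ·√(−2 ln 0.29) = 9.874 × 1.573 = 15.53 m.
Width = 2Δx = 31.1 m.

31.1 m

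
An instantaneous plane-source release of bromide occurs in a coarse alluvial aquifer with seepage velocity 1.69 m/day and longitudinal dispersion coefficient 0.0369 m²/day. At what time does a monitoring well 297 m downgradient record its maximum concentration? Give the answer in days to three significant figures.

176 days

For the 1D instantaneous-source solution, setting ∂C/∂t = 0 at fixed x gives v²t² + 2Dt − x² = 0, so t = (√(D² + v²x²) − D)/v².
√(D² + v²x²) = √(0.0369² + 1.69² × 297²) = 501.9; v² = 2.8561.
t = (501.9 − 0.0369)/2.8561 = 176 days (vs. the pure-advection estimate x/v = 176 d).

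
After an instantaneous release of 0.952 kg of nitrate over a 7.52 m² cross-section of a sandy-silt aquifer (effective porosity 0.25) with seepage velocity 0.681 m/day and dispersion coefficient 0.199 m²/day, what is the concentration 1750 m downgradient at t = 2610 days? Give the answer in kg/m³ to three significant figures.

For an instantaneous plane source, C(x,t) = M/(n_e·A·√(4πDt)) · exp(−(x−vt)²/(4Dt)), with n_e·A the pore (flow) area.
Plume center vt = 0.681 × 2610 = 1777.41 m, so the well at 1750 m is 27.41 m upgradient of the peak.
√(4πDt) = 80.79 m, giving peak height M/(n_e·A·√(4πDt)) = 0.952/(0.25 × 7.52 × 80.79) = 0.006268 kg/m³.
(x−vt)²/(4Dt) = (-27.41)²/(4 × 0.199 × 2610) = 0.3616; exp(−0.3616) = 0.6966.
C = 0.006268 × 0.6966 = 0.00437 kg/m³.

0.00437 kg/m³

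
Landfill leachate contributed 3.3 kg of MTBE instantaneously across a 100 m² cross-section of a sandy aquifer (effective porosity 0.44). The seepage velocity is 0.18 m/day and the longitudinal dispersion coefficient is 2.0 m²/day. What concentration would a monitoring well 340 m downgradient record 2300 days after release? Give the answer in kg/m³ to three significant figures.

0.000232 kg/m³

For an instantaneous plane source, C(x,t) = M/(n_e·A·√(4πDt)) · exp(−(x−vt)²/(4Dt)), with n_e·A the pore (flow) area.
Plume center vt = 0.18 × 2300 = 414 m, so the well at 340 m is 74 m upgradient of the peak.
√(4πDt) = 240.4 m, giving peak height M/(n_e·A·√(4πDt)) = 3.3/(0.44 × 100 × 240.4) = 0.0003120 kg/m³.
(x−vt)²/(4Dt) = (-74)²/(4 × 2.0 × 2300) = 0.2976; exp(−0.2976) = 0.7426.
C = 0.0003120 × 0.7426 = 0.000232 kg/m³.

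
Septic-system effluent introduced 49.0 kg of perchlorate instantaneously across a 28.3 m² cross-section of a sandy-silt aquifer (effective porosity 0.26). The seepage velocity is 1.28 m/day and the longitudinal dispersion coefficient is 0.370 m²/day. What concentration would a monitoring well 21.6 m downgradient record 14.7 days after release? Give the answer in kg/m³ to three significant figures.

0.564 kg/m³

For an instantaneous plane source, C(x,t) = M/(n_e·A·√(4πDt)) · exp(−(x−vt)²/(4Dt)), with n_e·A the pore (flow) area.
Plume center vt = 1.28 × 14.7 = 18.816 m, so the well at 21.6 m is 2.784 m downgradient of the peak.
√(4πDt) = 8.267 m, giving peak height M/(n_e·A·√(4πDt)) = 49.0/(0.26 × 28.3 × 8.267) = 0.8055 kg/m³.
(x−vt)²/(4Dt) = (2.784)²/(4 × 0.370 × 14.7) = 0.3563; exp(−0.3563) = 0.7003.
C = 0.8055 × 0.7003 = 0.564 kg/m³.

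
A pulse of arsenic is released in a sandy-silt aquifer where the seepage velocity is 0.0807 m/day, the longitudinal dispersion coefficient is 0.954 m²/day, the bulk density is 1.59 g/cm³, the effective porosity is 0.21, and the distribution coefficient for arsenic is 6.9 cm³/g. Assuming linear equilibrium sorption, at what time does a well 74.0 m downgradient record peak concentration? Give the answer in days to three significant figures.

41600 days

Retardation factor R = 1 + ρ_b·K_d/n = 1 + 1.59 × 6.9/0.21 = 53.24.
Sorption retards both mechanisms: v_R = v/R = 0.001516 m/day, D_R = D/R = 0.01792 m²/day.
Peak time from v_R²t² + 2D_R t − x² = 0: t = (√(D_R² + v_R²x²) − D_R)/v_R².
√(D_R² + v_R²x²) = √(0.01792² + 0.001516² × 74.0²) = 0.1136; v_R² = 2.298e-06.
t = (0.1136 − 0.01792)/2.298e-06 = 41600 days.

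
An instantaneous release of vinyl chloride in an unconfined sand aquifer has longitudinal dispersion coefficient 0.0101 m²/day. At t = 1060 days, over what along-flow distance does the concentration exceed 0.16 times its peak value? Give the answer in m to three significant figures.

17.7 m

The plume is Gaussian with σ = √(2Dt) = √(2 × 0.0101 × 1060) = 4.627 m.
C/C_peak = exp(−Δx²/(2σ²)) = 0.16 ⇒ Δx = σ·√(−2 ln 0.16) = 4.627 × 1.914 = 8.856 m.
Width = 2Δx = 17.7 m.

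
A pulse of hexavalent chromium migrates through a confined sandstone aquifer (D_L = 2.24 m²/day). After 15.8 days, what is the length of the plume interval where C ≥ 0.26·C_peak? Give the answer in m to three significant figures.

The plume is Gaussian with σ = √(2Dt) = √(2 × 2.24 × 15.8) = 8.413 m.
C/C_peak = exp(−Δx²/(2σ²)) = 0.26 ⇒ Δx = σ·√(−2 ln 0.26) = 8.413 × 1.641 = 13.81 m.
Width = 2Δx = 27.6 m.

27.6 m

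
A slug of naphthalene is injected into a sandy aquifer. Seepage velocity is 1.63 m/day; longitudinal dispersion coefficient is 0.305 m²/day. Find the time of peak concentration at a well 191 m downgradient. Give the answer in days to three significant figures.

117 days

For the 1D instantaneous-source solution, setting ∂C/∂t = 0 at fixed x gives v²t² + 2Dt − x² = 0, so t = (√(D² + v²x²) − D)/v².
√(D² + v²x²) = √(0.305² + 1.63² × 191²) = 311.3; v² = 2.6569.
t = (311.3 − 0.305)/2.6569 = 117 days (vs. the pure-advection estimate x/v = 117 d).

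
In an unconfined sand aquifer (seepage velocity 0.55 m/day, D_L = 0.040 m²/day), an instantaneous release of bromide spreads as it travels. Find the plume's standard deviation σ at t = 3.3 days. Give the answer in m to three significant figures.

0.514 m

Dispersive spreading gives a Gaussian with σ² = 2Dt; advection only shifts the center.
σ = √(2 × 0.040 × 3.3) = 0.514 m.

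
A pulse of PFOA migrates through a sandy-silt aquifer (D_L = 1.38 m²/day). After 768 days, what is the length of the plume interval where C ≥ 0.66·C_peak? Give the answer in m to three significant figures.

83.9 m

The plume is Gaussian with σ = √(2Dt) = √(2 × 1.38 × 768) = 46.04 m.
C/C_peak = exp(−Δx²/(2σ²)) = 0.66 ⇒ Δx = σ·√(−2 ln 0.66) = 46.04 × 0.9116 = 41.97 m.
Width = 2Δx = 83.9 m.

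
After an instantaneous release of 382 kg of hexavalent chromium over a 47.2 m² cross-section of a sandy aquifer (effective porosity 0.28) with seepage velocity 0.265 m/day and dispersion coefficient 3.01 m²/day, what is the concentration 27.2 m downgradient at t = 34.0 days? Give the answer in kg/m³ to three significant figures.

0.359 kg/m³

For an instantaneous plane source, C(x,t) = M/(n_e·A·√(4πDt)) · exp(−(x−vt)²/(4Dt)), with n_e·A the pore (flow) area.
Plume center vt = 0.265 × 34.0 = 9.01 m, so the well at 27.2 m is 18.19 m downgradient of the peak.
√(4πDt) = 35.86 m, giving peak height M/(n_e·A·√(4πDt)) = 382/(0.28 × 47.2 × 35.86) = 0.8060 kg/m³.
(x−vt)²/(4Dt) = (18.19)²/(4 × 3.01 × 34.0) = 0.8083; exp(−0.8083) = 0.4456.
C = 0.8060 × 0.4456 = 0.359 kg/m³.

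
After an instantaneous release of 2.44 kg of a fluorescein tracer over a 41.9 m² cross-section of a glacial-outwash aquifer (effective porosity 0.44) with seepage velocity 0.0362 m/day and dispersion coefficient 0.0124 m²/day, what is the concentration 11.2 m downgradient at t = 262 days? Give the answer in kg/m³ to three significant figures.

0.0165 kg/m³

For an instantaneous plane source, C(x,t) = M/(n_e·A·√(4πDt)) · exp(−(x−vt)²/(4Dt)), with n_e·A the pore (flow) area.
Plume center vt = 0.0362 × 262 = 9.4844 m, so the well at 11.2 m is 1.7156 m downgradient of the peak.
√(4πDt) = 6.389 m, giving peak height M/(n_e·A·√(4πDt)) = 2.44/(0.44 × 41.9 × 6.389) = 0.02072 kg/m³.
(x−vt)²/(4Dt) = (1.7156)²/(4 × 0.0124 × 262) = 0.2265; exp(−0.2265) = 0.7973.
C = 0.02072 × 0.7973 = 0.0165 kg/m³.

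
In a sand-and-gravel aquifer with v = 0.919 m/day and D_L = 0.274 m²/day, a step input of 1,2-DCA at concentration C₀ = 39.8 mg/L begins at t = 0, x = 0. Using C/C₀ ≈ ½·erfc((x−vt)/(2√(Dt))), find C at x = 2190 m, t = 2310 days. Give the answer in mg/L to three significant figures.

1.18 mg/L

For a continuous step input, C/C₀ ≈ ½·erfc((x−vt)/(2√(Dt))).
vt = 0.919 × 2310 = 2122.89 m and 2√(Dt) = 2√(0.274 × 2310) = 50.32 m.
Argument (x−vt)/(2√(Dt)) = (2190 − 2122.89)/50.32 = 1.334; ½·erfc(1.334) = 0.02961.
C = 39.8 × 0.02961 = 1.18 mg/L.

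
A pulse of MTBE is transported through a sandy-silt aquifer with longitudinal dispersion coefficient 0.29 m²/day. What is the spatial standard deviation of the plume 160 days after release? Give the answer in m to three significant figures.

Dispersive spreading gives a Gaussian with σ² = 2Dt; advection only shifts the center.
σ = √(2 × 0.29 × 160) = 9.63 m.

9.63 m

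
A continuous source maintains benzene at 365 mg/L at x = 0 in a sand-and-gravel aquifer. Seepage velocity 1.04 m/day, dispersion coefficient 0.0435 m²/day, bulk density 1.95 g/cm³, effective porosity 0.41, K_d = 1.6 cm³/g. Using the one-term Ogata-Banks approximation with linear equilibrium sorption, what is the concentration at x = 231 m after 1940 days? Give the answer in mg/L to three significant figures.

Retardation factor R = 1 + ρ_b·K_d/n = 1 + 1.95 × 1.6/0.41 = 8.610.
Sorption retards both mechanisms: v_R = v/R = 0.1208 m/day, D_R = D/R = 0.005052 m²/day.
v_R·t = 0.1208 × 1940 = 234.352 m; 2√(D_R t) = 6.261 m; argument = (231 − 234.352)/6.261 = -0.5354.
C = C₀ × ½·erfc(-0.5354) = 365 × 0.7755 = 283 mg/L.

283 mg/L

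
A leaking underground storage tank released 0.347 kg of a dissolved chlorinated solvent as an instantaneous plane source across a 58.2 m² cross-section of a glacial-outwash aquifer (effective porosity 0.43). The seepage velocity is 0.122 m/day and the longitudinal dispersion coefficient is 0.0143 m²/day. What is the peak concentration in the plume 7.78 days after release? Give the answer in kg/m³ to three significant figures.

0.0117 kg/m³

The peak of an instantaneous 1D plume sits at x = vt; there the Gaussian factor is 1 and C_max = M/(n_e·A·√(4πDt)), where n_e·A is the pore area the mass is dissolved in.
√(4πDt) = √(4π × 0.0143 × 7.78) = 1.182 m, so C_max = 0.347/(0.43 × 58.2 × 1.182) = 0.0117 kg/m³.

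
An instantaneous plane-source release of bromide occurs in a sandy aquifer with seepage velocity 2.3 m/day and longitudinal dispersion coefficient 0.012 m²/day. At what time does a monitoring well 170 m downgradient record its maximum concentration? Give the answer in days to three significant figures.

73.9 days

For the 1D instantaneous-source solution, setting ∂C/∂t = 0 at fixed x gives v²t² + 2Dt − x² = 0, so t = (√(D² + v²x²) − D)/v².
√(D² + v²x²) = √(0.012² + 2.3² × 170²) = 391.0; v² = 5.29.
t = (391.0 − 0.012)/5.29 = 73.9 days (vs. the pure-advection estimate x/v = 73.9 d).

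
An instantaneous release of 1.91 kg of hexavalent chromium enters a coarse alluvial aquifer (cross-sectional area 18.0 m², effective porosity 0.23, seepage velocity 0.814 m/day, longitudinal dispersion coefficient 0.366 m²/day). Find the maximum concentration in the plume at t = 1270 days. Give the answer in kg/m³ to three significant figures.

The peak of an instantaneous 1D plume sits at x = vt; there the Gaussian factor is 1 and C_max = M/(n_e·A·√(4πDt)), where n_e·A is the pore area the mass is dissolved in.
√(4πDt) = √(4π × 0.366 × 1270) = 76.43 m, so C_max = 1.91/(0.23 × 18.0 × 76.43) = 0.00604 kg/m³.

0.00604 kg/m³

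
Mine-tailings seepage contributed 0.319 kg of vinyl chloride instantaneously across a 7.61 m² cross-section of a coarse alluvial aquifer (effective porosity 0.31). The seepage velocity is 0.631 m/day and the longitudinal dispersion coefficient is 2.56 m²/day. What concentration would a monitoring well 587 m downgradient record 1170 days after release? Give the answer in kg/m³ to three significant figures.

For an instantaneous plane source, C(x,t) = M/(n_e·A·√(4πDt)) · exp(−(x−vt)²/(4Dt)), with n_e·A the pore (flow) area.
Plume center vt = 0.631 × 1170 = 738.27 m, so the well at 587 m is 151.27 m upgradient of the peak.
√(4πDt) = 194.0 m, giving peak height M/(n_e·A·√(4πDt)) = 0.319/(0.31 × 7.61 × 194.0) = 0.0006970 kg/m³.
(x−vt)²/(4Dt) = (-151.27)²/(4 × 2.56 × 1170) = 1.910; exp(−1.910) = 0.1481.
C = 0.0006970 × 0.1481 = 0.000103 kg/m³.

0.000103 kg/m³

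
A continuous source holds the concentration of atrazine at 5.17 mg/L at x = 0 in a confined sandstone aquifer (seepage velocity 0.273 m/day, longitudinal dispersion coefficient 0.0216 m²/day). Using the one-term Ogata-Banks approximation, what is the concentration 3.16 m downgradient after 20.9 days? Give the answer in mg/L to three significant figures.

For a continuous step input, C/C₀ ≈ ½·erfc((x−vt)/(2√(Dt))).
vt = 0.273 × 20.9 = 5.7057 m and 2√(Dt) = 2√(0.0216 × 20.9) = 1.344 m.
Argument (x−vt)/(2√(Dt)) = (3.16 − 5.7057)/1.344 = -1.894; ½·erfc(-1.894) = 0.9963.
C = 5.17 × 0.9963 = 5.15 mg/L.

5.15 mg/L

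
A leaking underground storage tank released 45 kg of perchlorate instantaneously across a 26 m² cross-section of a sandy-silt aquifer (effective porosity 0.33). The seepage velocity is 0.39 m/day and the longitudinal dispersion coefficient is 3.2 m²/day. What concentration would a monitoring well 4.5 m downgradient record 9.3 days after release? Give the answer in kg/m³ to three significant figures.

0.269 kg/m³

For an instantaneous plane source, C(x,t) = M/(n_e·A·√(4πDt)) · exp(−(x−vt)²/(4Dt)), with n_e·A the pore (flow) area.
Plume center vt = 0.39 × 9.3 = 3.627 m, so the well at 4.5 m is 0.873 m downgradient of the peak.
√(4πDt) = 19.34 m, giving peak height M/(n_e·A·√(4πDt)) = 45/(0.33 × 26 × 19.34) = 0.2712 kg/m³.
(x−vt)²/(4Dt) = (0.873)²/(4 × 3.2 × 9.3) = 0.006402; exp(−0.006402) = 0.9936.
C = 0.2712 × 0.9936 = 0.269 kg/m³.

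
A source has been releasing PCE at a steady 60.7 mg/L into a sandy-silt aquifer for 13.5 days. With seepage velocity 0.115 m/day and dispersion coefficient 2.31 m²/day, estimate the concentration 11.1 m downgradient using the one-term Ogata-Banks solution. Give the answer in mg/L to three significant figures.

6.88 mg/L

For a continuous step input, C/C₀ ≈ ½·erfc((x−vt)/(2√(Dt))).
vt = 0.115 × 13.5 = 1.5525 m and 2√(Dt) = 2√(2.31 × 13.5) = 11.17 m.
Argument (x−vt)/(2√(Dt)) = (11.1 − 1.5525)/11.17 = 0.8547; ½·erfc(0.8547) = 0.1134.
C = 60.7 × 0.1134 = 6.88 mg/L.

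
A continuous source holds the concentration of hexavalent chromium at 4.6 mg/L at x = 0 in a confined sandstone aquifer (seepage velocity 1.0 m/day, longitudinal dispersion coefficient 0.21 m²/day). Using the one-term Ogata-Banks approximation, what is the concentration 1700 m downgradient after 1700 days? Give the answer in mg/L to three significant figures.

For a continuous step input, C/C₀ ≈ ½·erfc((x−vt)/(2√(Dt))).
vt = 1.0 × 1700 = 1700 m and 2√(Dt) = 2√(0.21 × 1700) = 37.79 m.
Argument (x−vt)/(2√(Dt)) = (1700 − 1700)/37.79 = 0; ½·erfc(0) = 0.5000.
C = 4.6 × 0.5000 = 2.30 mg/L.

2.30 mg/L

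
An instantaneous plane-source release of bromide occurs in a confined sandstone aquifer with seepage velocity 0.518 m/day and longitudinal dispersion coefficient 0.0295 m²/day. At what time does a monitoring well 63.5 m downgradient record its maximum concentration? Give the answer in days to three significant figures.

For the 1D instantaneous-source solution, setting ∂C/∂t = 0 at fixed x gives v²t² + 2Dt − x² = 0, so t = (√(D² + v²x²) − D)/v².
√(D² + v²x²) = √(0.0295² + 0.518² × 63.5²) = 32.89; v² = 0.268324.
t = (32.89 − 0.0295)/0.268324 = 122 days (vs. the pure-advection estimate x/v = 123 d).

122 days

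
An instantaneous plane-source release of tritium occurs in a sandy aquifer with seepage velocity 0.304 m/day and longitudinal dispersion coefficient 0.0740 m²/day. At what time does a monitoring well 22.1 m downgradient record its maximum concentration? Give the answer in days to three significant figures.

For the 1D instantaneous-source solution, setting ∂C/∂t = 0 at fixed x gives v²t² + 2Dt − x² = 0, so t = (√(D² + v²x²) − D)/v².
√(D² + v²x²) = √(0.0740² + 0.304² × 22.1²) = 6.719; v² = 0.092416.
t = (6.719 − 0.0740)/0.092416 = 71.9 days (vs. the pure-advection estimate x/v = 72.7 d).

71.9 days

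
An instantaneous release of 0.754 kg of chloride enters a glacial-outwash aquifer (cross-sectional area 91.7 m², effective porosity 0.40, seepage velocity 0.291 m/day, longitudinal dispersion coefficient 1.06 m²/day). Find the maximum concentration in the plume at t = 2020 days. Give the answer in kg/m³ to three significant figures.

The peak of an instantaneous 1D plume sits at x = vt; there the Gaussian factor is 1 and C_max = M/(n_e·A·√(4πDt)), where n_e·A is the pore area the mass is dissolved in.
√(4πDt) = √(4π × 1.06 × 2020) = 164.0 m, so C_max = 0.754/(0.40 × 91.7 × 164.0) = 0.000125 kg/m³.

0.000125 kg/m³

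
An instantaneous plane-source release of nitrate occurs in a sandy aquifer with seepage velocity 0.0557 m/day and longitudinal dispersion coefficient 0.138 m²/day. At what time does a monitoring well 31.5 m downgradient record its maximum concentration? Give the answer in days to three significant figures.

523 days

For the 1D instantaneous-source solution, setting ∂C/∂t = 0 at fixed x gives v²t² + 2Dt − x² = 0, so t = (√(D² + v²x²) − D)/v².
√(D² + v²x²) = √(0.138² + 0.0557² × 31.5²) = 1.760; v² = 0.00310249.
t = (1.760 − 0.138)/0.00310249 = 523 days (vs. the pure-advection estimate x/v = 566 d).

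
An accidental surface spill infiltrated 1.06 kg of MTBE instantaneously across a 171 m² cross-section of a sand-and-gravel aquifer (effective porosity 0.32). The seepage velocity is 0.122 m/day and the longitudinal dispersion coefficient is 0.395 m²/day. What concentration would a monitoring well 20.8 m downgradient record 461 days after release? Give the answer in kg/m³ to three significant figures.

7.22e-05 kg/m³

For an instantaneous plane source, C(x,t) = M/(n_e·A·√(4πDt)) · exp(−(x−vt)²/(4Dt)), with n_e·A the pore (flow) area.
Plume center vt = 0.122 × 461 = 56.242 m, so the well at 20.8 m is 35.442 m upgradient of the peak.
√(4πDt) = 47.84 m, giving peak height M/(n_e·A·√(4πDt)) = 1.06/(0.32 × 171 × 47.84) = 0.0004049 kg/m³.
(x−vt)²/(4Dt) = (-35.442)²/(4 × 0.395 × 461) = 1.725; exp(−1.725) = 0.1782.
C = 0.0004049 × 0.1782 = 7.22e-05 kg/m³.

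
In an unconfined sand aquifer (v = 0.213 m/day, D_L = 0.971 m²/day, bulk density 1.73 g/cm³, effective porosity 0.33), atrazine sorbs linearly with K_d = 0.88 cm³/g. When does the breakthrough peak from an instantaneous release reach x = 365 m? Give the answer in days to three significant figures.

Retardation factor R = 1 + ρ_b·K_d/n = 1 + 1.73 × 0.88/0.33 = 5.613.
Sorption retards both mechanisms: v_R = v/R = 0.03795 m/day, D_R = D/R = 0.1730 m²/day.
Peak time from v_R²t² + 2D_R t − x² = 0: t = (√(D_R² + v_R²x²) − D_R)/v_R².
√(D_R² + v_R²x²) = √(0.1730² + 0.03795² × 365²) = 13.85; v_R² = 0.001440.
t = (13.85 − 0.1730)/0.001440 = 9500 days.

9500 days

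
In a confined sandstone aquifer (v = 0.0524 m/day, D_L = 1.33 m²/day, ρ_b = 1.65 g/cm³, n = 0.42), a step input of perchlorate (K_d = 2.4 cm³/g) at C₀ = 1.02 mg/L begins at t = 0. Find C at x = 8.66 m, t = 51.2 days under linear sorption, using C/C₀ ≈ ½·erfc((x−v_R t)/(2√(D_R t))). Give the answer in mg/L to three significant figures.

Retardation factor R = 1 + ρ_b·K_d/n = 1 + 1.65 × 2.4/0.42 = 10.43.
Sorption retards both mechanisms: v_R = v/R = 0.005024 m/day, D_R = D/R = 0.1275 m²/day.
v_R·t = 0.005024 × 51.2 = 0.2572288 m; 2√(D_R t) = 5.110 m; argument = (8.66 − 0.2572288)/5.110 = 1.644.
C = C₀ × ½·erfc(1.644) = 1.02 × 0.01004 = 0.0102 mg/L.

0.0102 mg/L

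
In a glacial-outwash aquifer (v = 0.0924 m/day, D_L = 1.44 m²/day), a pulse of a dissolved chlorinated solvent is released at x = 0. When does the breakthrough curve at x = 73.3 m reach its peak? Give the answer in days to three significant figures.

For the 1D instantaneous-source solution, setting ∂C/∂t = 0 at fixed x gives v²t² + 2Dt − x² = 0, so t = (√(D² + v²x²) − D)/v².
√(D² + v²x²) = √(1.44² + 0.0924² × 73.3²) = 6.924; v² = 0.00853776.
t = (6.924 − 1.44)/0.00853776 = 642 days (vs. the pure-advection estimate x/v = 793 d).

642 days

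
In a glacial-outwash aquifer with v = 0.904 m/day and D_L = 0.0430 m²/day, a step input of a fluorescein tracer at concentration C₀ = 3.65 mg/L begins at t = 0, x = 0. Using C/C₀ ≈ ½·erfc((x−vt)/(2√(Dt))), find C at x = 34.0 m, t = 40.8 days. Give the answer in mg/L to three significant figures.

3.42 mg/L

For a continuous step input, C/C₀ ≈ ½·erfc((x−vt)/(2√(Dt))).
vt = 0.904 × 40.8 = 36.8832 m and 2√(Dt) = 2√(0.0430 × 40.8) = 2.649 m.
Argument (x−vt)/(2√(Dt)) = (34.0 − 36.8832)/2.649 = -1.088; ½·erfc(-1.088) = 0.9381.
C = 3.65 × 0.9381 = 3.42 mg/L.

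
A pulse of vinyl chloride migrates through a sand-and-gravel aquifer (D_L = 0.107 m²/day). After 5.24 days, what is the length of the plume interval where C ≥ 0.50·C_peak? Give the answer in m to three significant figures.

2.49 m

The plume is Gaussian with σ = √(2Dt) = √(2 × 0.107 × 5.24) = 1.059 m.
C/C_peak = exp(−Δx²/(2σ²)) = 0.50 ⇒ Δx = σ·√(−2 ln 0.50) = 1.059 × 1.177 = 1.246 m.
Width = 2Δx = 2.49 m.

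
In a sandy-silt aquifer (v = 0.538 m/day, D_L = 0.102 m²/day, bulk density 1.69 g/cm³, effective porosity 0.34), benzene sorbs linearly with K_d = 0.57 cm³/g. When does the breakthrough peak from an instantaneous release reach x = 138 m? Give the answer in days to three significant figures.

982 days

Retardation factor R = 1 + ρ_b·K_d/n = 1 + 1.69 × 0.57/0.34 = 3.833.
Sorption retards both mechanisms: v_R = v/R = 0.1404 m/day, D_R = D/R = 0.02661 m²/day.
Peak time from v_R²t² + 2D_R t − x² = 0: t = (√(D_R² + v_R²x²) − D_R)/v_R².
√(D_R² + v_R²x²) = √(0.02661² + 0.1404² × 138²) = 19.38; v_R² = 0.01971.
t = (19.38 − 0.02661)/0.01971 = 982 days.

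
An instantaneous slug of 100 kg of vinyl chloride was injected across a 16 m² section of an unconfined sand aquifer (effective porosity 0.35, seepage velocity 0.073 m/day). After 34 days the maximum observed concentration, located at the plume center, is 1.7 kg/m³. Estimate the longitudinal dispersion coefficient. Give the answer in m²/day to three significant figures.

At the plume center C_max = M/(n_e·A·√(4πDt)), so D = M²/(4πt·(n_e·A·C_max)²).
n_e·A·C_max = 0.35 × 16 × 1.7 = 9.520 kg/m.
D = 100²/(4π × 34 × 9.520²) = 0.258 m²/day.

0.258 m²/day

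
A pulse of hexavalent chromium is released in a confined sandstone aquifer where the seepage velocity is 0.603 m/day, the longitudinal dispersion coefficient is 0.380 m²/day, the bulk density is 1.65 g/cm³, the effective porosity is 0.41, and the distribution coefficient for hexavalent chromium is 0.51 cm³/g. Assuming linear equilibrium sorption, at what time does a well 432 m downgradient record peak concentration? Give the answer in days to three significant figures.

2180 days

Retardation factor R = 1 + ρ_b·K_d/n = 1 + 1.65 × 0.51/0.41 = 3.052.
Sorption retards both mechanisms: v_R = v/R = 0.1976 m/day, D_R = D/R = 0.1245 m²/day.
Peak time from v_R²t² + 2D_R t − x² = 0: t = (√(D_R² + v_R²x²) − D_R)/v_R².
√(D_R² + v_R²x²) = √(0.1245² + 0.1976² × 432²) = 85.36; v_R² = 0.03905.
t = (85.36 − 0.1245)/0.03905 = 2180 days.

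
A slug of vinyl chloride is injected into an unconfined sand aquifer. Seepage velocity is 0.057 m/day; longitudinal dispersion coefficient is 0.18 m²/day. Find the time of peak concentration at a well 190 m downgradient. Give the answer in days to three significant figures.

3280 days

For the 1D instantaneous-source solution, setting ∂C/∂t = 0 at fixed x gives v²t² + 2Dt − x² = 0, so t = (√(D² + v²x²) − D)/v².
√(D² + v²x²) = √(0.18² + 0.057² × 190²) = 10.83; v² = 0.003249.
t = (10.83 − 0.18)/0.003249 = 3280 days (vs. the pure-advection estimate x/v = 3330 d).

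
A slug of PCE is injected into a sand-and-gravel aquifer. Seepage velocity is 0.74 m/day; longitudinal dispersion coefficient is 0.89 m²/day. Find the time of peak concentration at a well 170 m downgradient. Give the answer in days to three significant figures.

228 days

For the 1D instantaneous-source solution, setting ∂C/∂t = 0 at fixed x gives v²t² + 2Dt − x² = 0, so t = (√(D² + v²x²) − D)/v².
√(D² + v²x²) = √(0.89² + 0.74² × 170²) = 125.8; v² = 0.5476.
t = (125.8 − 0.89)/0.5476 = 228 days (vs. the pure-advection estimate x/v = 230 d).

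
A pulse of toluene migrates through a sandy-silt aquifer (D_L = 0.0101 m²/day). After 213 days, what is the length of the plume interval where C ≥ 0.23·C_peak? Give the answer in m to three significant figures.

7.11 m

The plume is Gaussian with σ = √(2Dt) = √(2 × 0.0101 × 213) = 2.074 m.
C/C_peak = exp(−Δx²/(2σ²)) = 0.23 ⇒ Δx = σ·√(−2 ln 0.23) = 2.074 × 1.714 = 3.555 m.
Width = 2Δx = 7.11 m.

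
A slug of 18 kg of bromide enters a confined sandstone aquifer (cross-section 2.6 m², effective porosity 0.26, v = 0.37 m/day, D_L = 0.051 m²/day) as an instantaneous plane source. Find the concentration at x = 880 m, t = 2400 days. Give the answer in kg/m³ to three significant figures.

0.596 kg/m³

For an instantaneous plane source, C(x,t) = M/(n_e·A·√(4πDt)) · exp(−(x−vt)²/(4Dt)), with n_e·A the pore (flow) area.
Plume center vt = 0.37 × 2400 = 888 m, so the well at 880 m is 8 m upgradient of the peak.
√(4πDt) = 39.22 m, giving peak height M/(n_e·A·√(4πDt)) = 18/(0.26 × 2.6 × 39.22) = 0.6789 kg/m³.
(x−vt)²/(4Dt) = (-8)²/(4 × 0.051 × 2400) = 0.1307; exp(−0.1307) = 0.8775.
C = 0.6789 × 0.8775 = 0.596 kg/m³.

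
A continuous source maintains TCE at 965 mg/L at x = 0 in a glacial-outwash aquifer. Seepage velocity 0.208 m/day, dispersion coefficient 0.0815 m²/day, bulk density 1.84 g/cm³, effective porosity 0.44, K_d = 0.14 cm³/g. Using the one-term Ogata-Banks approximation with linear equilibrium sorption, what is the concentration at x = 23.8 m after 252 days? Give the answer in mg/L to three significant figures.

932 mg/L

Retardation factor R = 1 + ρ_b·K_d/n = 1 + 1.84 × 0.14/0.44 = 1.585.
Sorption retards both mechanisms: v_R = v/R = 0.1312 m/day, D_R = D/R = 0.05142 m²/day.
v_R·t = 0.1312 × 252 = 33.0624 m; 2√(D_R t) = 7.199 m; argument = (23.8 − 33.0624)/7.199 = -1.287.
C = C₀ × ½·erfc(-1.287) = 965 × 0.9656 = 932 mg/L.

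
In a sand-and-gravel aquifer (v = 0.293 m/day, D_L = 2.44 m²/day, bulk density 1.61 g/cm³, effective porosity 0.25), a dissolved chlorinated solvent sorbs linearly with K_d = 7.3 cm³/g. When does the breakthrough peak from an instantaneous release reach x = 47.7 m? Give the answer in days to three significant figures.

Retardation factor R = 1 + ρ_b·K_d/n = 1 + 1.61 × 7.3/0.25 = 48.01.
Sorption retards both mechanisms: v_R = v/R = 0.006103 m/day, D_R = D/R = 0.05082 m²/day.
Peak time from v_R²t² + 2D_R t − x² = 0: t = (√(D_R² + v_R²x²) − D_R)/v_R².
√(D_R² + v_R²x²) = √(0.05082² + 0.006103² × 47.7²) = 0.2955; v_R² = 3.725e-05.
t = (0.2955 − 0.05082)/3.725e-05 = 6570 days.

6570 days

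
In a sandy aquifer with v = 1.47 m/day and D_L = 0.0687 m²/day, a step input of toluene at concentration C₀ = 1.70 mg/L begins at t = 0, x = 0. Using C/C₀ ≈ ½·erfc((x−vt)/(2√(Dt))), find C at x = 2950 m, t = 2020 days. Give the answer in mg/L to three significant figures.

1.49 mg/L

For a continuous step input, C/C₀ ≈ ½·erfc((x−vt)/(2√(Dt))).
vt = 1.47 × 2020 = 2969.4 m and 2√(Dt) = 2√(0.0687 × 2020) = 23.56 m.
Argument (x−vt)/(2√(Dt)) = (2950 − 2969.4)/23.56 = -0.8234; ½·erfc(-0.8234) = 0.8779.
C = 1.70 × 0.8779 = 1.49 mg/L.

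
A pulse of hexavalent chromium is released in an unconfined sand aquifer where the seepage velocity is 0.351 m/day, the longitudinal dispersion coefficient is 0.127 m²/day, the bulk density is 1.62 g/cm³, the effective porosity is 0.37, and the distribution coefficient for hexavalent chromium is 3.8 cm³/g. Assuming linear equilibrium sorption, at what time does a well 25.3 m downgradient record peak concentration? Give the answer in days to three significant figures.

1250 days

Retardation factor R = 1 + ρ_b·K_d/n = 1 + 1.62 × 3.8/0.37 = 17.64.
Sorption retards both mechanisms: v_R = v/R = 0.01990 m/day, D_R = D/R = 0.007200 m²/day.
Peak time from v_R²t² + 2D_R t − x² = 0: t = (√(D_R² + v_R²x²) − D_R)/v_R².
√(D_R² + v_R²x²) = √(0.007200² + 0.01990² × 25.3²) = 0.5035; v_R² = 0.0003960.
t = (0.5035 − 0.007200)/0.0003960 = 1250 days.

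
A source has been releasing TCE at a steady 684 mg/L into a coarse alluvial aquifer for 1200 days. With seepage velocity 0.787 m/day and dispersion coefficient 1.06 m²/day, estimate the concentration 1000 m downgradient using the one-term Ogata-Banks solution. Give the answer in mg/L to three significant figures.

For a continuous step input, C/C₀ ≈ ½·erfc((x−vt)/(2√(Dt))).
vt = 0.787 × 1200 = 944.4 m and 2√(Dt) = 2√(1.06 × 1200) = 71.33 m.
Argument (x−vt)/(2√(Dt)) = (1000 − 944.4)/71.33 = 0.7795; ½·erfc(0.7795) = 0.1351.
C = 684 × 0.1351 = 92.4 mg/L.

92.4 mg/L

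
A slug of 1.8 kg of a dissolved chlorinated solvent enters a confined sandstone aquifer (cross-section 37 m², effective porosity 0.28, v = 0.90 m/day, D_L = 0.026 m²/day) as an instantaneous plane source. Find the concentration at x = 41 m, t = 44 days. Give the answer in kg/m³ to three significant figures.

For an instantaneous plane source, C(x,t) = M/(n_e·A·√(4πDt)) · exp(−(x−vt)²/(4Dt)), with n_e·A the pore (flow) area.
Plume center vt = 0.90 × 44 = 39.6 m, so the well at 41 m is 1.4 m downgradient of the peak.
√(4πDt) = 3.792 m, giving peak height M/(n_e·A·√(4πDt)) = 1.8/(0.28 × 37 × 3.792) = 0.04582 kg/m³.
(x−vt)²/(4Dt) = (1.4)²/(4 × 0.026 × 44) = 0.4283; exp(−0.4283) = 0.6516.
C = 0.04582 × 0.6516 = 0.0299 kg/m³.

0.0299 kg/m³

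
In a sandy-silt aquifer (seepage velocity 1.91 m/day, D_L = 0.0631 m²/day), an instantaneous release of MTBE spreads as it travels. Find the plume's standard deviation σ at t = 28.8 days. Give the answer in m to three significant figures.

Dispersive spreading gives a Gaussian with σ² = 2Dt; advection only shifts the center.
σ = √(2 × 0.0631 × 28.8) = 1.91 m.

1.91 m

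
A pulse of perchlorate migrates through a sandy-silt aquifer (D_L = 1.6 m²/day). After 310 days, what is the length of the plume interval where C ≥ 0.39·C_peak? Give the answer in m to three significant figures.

86.4 m

The plume is Gaussian with σ = √(2Dt) = √(2 × 1.6 × 310) = 31.50 m.
C/C_peak = exp(−Δx²/(2σ²)) = 0.39 ⇒ Δx = σ·√(−2 ln 0.39) = 31.50 × 1.372 = 43.22 m.
Width = 2Δx = 86.4 m.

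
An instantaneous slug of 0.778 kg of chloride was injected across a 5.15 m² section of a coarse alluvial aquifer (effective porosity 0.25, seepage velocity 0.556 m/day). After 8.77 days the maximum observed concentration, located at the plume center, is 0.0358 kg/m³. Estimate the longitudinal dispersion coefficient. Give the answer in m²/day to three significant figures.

At the plume center C_max = M/(n_e·A·√(4πDt)), so D = M²/(4πt·(n_e·A·C_max)²).
n_e·A·C_max = 0.25 × 5.15 × 0.0358 = 0.04609 kg/m.
D = 0.778²/(4π × 8.77 × 0.04609²) = 2.59 m²/day.

2.59 m²/day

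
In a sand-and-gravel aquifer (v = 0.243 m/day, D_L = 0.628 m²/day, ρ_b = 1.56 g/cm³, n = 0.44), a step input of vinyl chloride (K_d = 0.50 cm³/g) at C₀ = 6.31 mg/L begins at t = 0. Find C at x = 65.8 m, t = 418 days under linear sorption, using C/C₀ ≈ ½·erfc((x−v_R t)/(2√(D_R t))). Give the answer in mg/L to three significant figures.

Retardation factor R = 1 + ρ_b·K_d/n = 1 + 1.56 × 0.50/0.44 = 2.773.
Sorption retards both mechanisms: v_R = v/R = 0.08763 m/day, D_R = D/R = 0.2265 m²/day.
v_R·t = 0.08763 × 418 = 36.62934 m; 2√(D_R t) = 19.46 m; argument = (65.8 − 36.62934)/19.46 = 1.499.
C = C₀ × ½·erfc(1.499) = 6.31 × 0.01701 = 0.107 mg/L.

0.107 mg/L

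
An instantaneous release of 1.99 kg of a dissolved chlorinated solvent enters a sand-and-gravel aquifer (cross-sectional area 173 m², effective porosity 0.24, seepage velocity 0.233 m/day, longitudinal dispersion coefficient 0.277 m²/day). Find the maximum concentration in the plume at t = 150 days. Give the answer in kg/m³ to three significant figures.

The peak of an instantaneous 1D plume sits at x = vt; there the Gaussian factor is 1 and C_max = M/(n_e·A·√(4πDt)), where n_e·A is the pore area the mass is dissolved in.
√(4πDt) = √(4π × 0.277 × 150) = 22.85 m, so C_max = 1.99/(0.24 × 173 × 22.85) = 0.00210 kg/m³.

0.00210 kg/m³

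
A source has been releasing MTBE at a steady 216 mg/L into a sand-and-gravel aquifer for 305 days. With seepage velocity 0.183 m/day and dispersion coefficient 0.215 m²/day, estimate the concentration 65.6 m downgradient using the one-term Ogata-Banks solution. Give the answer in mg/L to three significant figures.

For a continuous step input, C/C₀ ≈ ½·erfc((x−vt)/(2√(Dt))).
vt = 0.183 × 305 = 55.815 m and 2√(Dt) = 2√(0.215 × 305) = 16.20 m.
Argument (x−vt)/(2√(Dt)) = (65.6 − 55.815)/16.20 = 0.6040; ½·erfc(0.6040) = 0.1965.
C = 216 × 0.1965 = 42.4 mg/L.

42.4 mg/L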